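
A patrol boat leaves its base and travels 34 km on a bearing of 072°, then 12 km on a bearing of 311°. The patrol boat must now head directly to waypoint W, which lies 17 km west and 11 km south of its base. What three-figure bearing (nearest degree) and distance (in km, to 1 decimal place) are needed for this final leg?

Leg 1 (072°, 34 km): east 34 sin 72° = 32.34, north 34 cos 72° = 10.51
Leg 2 (311°, 12 km): east 12 sin 311° = -9.06, north 12 cos 311° = 7.87
Current position: (23.28, 18.38). Target: (-17, -11). Remaining: Δeast = -40.28, Δnorth = -29.38.
Bearing = atan2(-40.28, -29.38) mod 360° = 233.89°; distance = √((-40.28)² + (-29.38)²) = 49.856 km.

234°, 49.9 km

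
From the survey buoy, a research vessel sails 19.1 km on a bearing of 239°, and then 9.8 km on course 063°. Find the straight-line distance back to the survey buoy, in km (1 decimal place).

9.3 km

Leg 1 (239°, 19.1 km): east 19.1 sin 239° = -16.37, north 19.1 cos 239° = -9.84
Leg 2 (063°, 9.8 km): east 9.8 sin 63° = 8.73, north 9.8 cos 63° = 4.45
Net: -7.64 east, -5.39 north. Distance = √((-7.64)² + (-5.39)²) = 9.349 km.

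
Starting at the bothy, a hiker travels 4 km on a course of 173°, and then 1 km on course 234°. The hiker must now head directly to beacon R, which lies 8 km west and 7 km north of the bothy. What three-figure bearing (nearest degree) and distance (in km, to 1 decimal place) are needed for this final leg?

Leg 1 (173°, 4 km): east 4 sin 173° = 0.49, north 4 cos 173° = -3.97
Leg 2 (234°, 1 km): east 1 sin 234° = -0.81, north 1 cos 234° = -0.59
Current position: (-0.32, -4.56). Target: (-8, 7). Remaining: Δeast = -7.68, Δnorth = 11.56.
Bearing = atan2(-7.68, 11.56) mod 360° = 326.40°; distance = √((-7.68)² + (11.56)²) = 13.876 km.

326°, 13.9 km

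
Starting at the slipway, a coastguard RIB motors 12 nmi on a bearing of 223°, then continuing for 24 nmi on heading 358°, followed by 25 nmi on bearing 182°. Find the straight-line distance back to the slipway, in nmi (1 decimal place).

Leg 1 (223°, 12 nmi): east 12 sin 223° = -8.18, north 12 cos 223° = -8.78
Leg 2 (358°, 24 nmi): east 24 sin 358° = -0.84, north 24 cos 358° = 23.99
Leg 3 (182°, 25 nmi): east 25 sin 182° = -0.87, north 25 cos 182° = -24.98
Net: -9.89 east, -9.78 north. Distance = √((-9.89)² + (-9.78)²) = 13.909 nmi.

13.9 nmi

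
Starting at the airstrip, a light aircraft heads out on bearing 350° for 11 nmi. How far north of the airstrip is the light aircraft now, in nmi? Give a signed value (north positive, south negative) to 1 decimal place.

10.8 nmi

Leg 1 (350°, 11 nmi): east 11 sin 350° = -1.91, north 11 cos 350° = 10.83
Net north component: 10.83 nmi.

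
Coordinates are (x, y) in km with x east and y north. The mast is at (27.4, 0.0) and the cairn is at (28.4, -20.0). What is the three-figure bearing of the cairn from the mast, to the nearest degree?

177°

Δeast = 28.4 − 27.4 = 1.00; Δnorth = -20.0 − 0.0 = -20.00.
Bearing = atan2(Δeast, Δnorth) mod 360° = 177.14° ≈ 177°.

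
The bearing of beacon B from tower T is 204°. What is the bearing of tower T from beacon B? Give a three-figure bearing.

024°

Back-bearing = 204° − 180° = 024°.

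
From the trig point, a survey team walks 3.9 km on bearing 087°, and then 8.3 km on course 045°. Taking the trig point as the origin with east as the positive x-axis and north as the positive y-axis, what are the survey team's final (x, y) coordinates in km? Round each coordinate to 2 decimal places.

Leg 1 (087°, 3.9 km): east 3.9 sin 87° = 3.89, north 3.9 cos 87° = 0.20
Leg 2 (045°, 8.3 km): east 8.3 sin 45° = 5.87, north 8.3 cos 45° = 5.87
Summing: 9.76 km east, 6.07 km north → (9.76, 6.07).

(9.76, 6.07)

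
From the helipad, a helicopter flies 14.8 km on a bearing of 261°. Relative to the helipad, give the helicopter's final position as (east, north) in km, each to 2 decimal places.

(-14.62, -2.32)

Leg 1 (261°, 14.8 km): east 14.8 sin 261° = -14.62, north 14.8 cos 261° = -2.32
Summing: -14.62 km east, -2.32 km north → (-14.62, -2.32).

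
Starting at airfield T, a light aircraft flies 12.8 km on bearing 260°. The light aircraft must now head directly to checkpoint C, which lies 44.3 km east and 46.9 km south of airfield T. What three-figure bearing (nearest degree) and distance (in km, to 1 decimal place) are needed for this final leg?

Leg 1 (260°, 12.8 km): east 12.8 sin 260° = -12.61, north 12.8 cos 260° = -2.22
Current position: (-12.61, -2.22). Target: (44.3, -46.9). Remaining: Δeast = 56.91, Δnorth = -44.68.
Bearing = atan2(56.91, -44.68) mod 360° = 128.14°; distance = √((56.91)² + (-44.68)²) = 72.348 km.

128°, 72.3 km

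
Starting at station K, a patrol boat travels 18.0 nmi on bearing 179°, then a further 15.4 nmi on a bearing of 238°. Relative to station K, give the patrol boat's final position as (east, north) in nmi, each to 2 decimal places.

(-12.75, -26.16)

Leg 1 (179°, 18.0 nmi): east 18.0 sin 179° = 0.31, north 18.0 cos 179° = -18.00
Leg 2 (238°, 15.4 nmi): east 15.4 sin 238° = -13.06, north 15.4 cos 238° = -8.16
Summing: -12.75 nmi east, -26.16 nmi north → (-12.75, -26.16).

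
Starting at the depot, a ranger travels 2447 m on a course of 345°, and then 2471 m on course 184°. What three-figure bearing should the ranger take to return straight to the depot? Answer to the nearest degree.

083°

Leg 1 (345°, 2447 m): east 2447 sin 345° = -633.33, north 2447 cos 345° = 2363.62
Leg 2 (184°, 2471 m): east 2471 sin 184° = -172.37, north 2471 cos 184° = -2464.98
Net displacement: -805.70 east, -101.36 north. Direction back to start is (805.70, 101.36): bearing = atan2(805.70, 101.36) mod 360° = 82.83° ≈ 083°.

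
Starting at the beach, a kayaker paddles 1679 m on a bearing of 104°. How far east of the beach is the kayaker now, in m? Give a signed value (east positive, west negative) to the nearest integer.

Leg 1 (104°, 1679 m): east 1679 sin 104° = 1629.13, north 1679 cos 104° = -406.19
Net east component: 1629.13 m.

1629 m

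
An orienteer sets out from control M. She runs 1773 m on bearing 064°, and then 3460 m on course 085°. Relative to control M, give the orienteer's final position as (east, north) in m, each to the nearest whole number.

(5040, 1079)

Leg 1 (064°, 1773 m): east 1773 sin 64° = 1593.56, north 1773 cos 64° = 777.23
Leg 2 (085°, 3460 m): east 3460 sin 85° = 3446.83, north 3460 cos 85° = 301.56
Summing: 5040.40 m east, 1078.79 m north → (5040, 1079).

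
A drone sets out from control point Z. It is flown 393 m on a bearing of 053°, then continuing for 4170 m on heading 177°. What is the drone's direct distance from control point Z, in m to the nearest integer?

3964 m

Leg 1 (053°, 393 m): east 393 sin 53° = 313.86, north 393 cos 53° = 236.51
Leg 2 (177°, 4170 m): east 4170 sin 177° = 218.24, north 4170 cos 177° = -4164.29
Net: 532.10 east, -3927.77 north. Distance = √((532.10)² + (-3927.77)²) = 3963.651 m.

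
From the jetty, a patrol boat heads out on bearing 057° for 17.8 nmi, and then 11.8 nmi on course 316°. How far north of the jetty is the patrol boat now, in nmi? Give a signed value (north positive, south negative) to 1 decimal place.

Leg 1 (057°, 17.8 nmi): east 17.8 sin 57° = 14.93, north 17.8 cos 57° = 9.69
Leg 2 (316°, 11.8 nmi): east 11.8 sin 316° = -8.20, north 11.8 cos 316° = 8.49
Net north component: 18.18 nmi.

18.2 nmi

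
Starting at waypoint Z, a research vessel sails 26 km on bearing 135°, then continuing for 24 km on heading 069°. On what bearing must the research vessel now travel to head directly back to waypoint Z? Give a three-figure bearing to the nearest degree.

283°

Leg 1 (135°, 26 km): east 26 sin 135° = 18.38, north 26 cos 135° = -18.38
Leg 2 (069°, 24 km): east 24 sin 69° = 22.41, north 24 cos 69° = 8.60
Net displacement: 40.79 east, -9.78 north. Direction back to start is (-40.79, 9.78): bearing = atan2(-40.79, 9.78) mod 360° = 283.49° ≈ 283°.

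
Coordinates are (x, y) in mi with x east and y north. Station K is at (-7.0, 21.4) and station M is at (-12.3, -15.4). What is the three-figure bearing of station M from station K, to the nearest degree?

Δeast = -12.3 − -7.0 = -5.30; Δnorth = -15.4 − 21.4 = -36.80.
Bearing = atan2(Δeast, Δnorth) mod 360° = 188.20° ≈ 188°.

188°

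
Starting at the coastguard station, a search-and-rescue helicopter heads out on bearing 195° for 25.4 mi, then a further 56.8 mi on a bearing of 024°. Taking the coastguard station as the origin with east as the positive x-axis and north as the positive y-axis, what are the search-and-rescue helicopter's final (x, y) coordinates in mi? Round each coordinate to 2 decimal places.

Leg 1 (195°, 25.4 mi): east 25.4 sin 195° = -6.57, north 25.4 cos 195° = -24.53
Leg 2 (024°, 56.8 mi): east 56.8 sin 24° = 23.10, north 56.8 cos 24° = 51.89
Summing: 16.53 mi east, 27.35 mi north → (16.53, 27.35).

(16.53, 27.35)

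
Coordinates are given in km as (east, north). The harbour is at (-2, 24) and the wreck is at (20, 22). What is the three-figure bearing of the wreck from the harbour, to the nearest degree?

095°

Δeast = 20 − -2 = 22.00; Δnorth = 22 − 24 = -2.00.
Bearing = atan2(Δeast, Δnorth) mod 360° = 95.19° ≈ 095°.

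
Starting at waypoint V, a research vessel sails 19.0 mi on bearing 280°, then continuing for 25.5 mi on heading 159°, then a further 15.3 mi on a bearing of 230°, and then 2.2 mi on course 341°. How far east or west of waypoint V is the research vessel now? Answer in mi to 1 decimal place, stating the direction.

Leg 1 (280°, 19.0 mi): east 19.0 sin 280° = -18.71, north 19.0 cos 280° = 3.30
Leg 2 (159°, 25.5 mi): east 25.5 sin 159° = 9.14, north 25.5 cos 159° = -23.81
Leg 3 (230°, 15.3 mi): east 15.3 sin 230° = -11.72, north 15.3 cos 230° = -9.83
Leg 4 (341°, 2.2 mi): east 2.2 sin 341° = -0.72, north 2.2 cos 341° = 2.08
Net east component: -22.01 mi.

22.0 mi west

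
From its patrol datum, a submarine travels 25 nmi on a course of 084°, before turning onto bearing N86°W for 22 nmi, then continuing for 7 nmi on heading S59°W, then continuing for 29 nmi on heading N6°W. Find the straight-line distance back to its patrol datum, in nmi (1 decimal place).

Leg 1 (084°, 25 nmi): east 25 sin 84° = 24.86, north 25 cos 84° = 2.61
Leg 2 (N86°W, 22 nmi): east 22 sin 274° = -21.95, north 22 cos 274° = 1.53
Leg 3 (S59°W, 7 nmi): east 7 sin 239° = -6.00, north 7 cos 239° = -3.61
Leg 4 (N6°W, 29 nmi): east 29 sin 354° = -3.03, north 29 cos 354° = 28.84
Net: -6.11 east, 29.38 north. Distance = √((-6.11)² + (29.38)²) = 30.013 nmi.

30.0 nmi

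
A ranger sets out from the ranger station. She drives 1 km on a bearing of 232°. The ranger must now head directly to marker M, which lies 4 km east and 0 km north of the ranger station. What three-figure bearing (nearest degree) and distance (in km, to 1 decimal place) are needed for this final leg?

Leg 1 (232°, 1 km): east 1 sin 232° = -0.79, north 1 cos 232° = -0.62
Current position: (-0.79, -0.62). Target: (4, 0). Remaining: Δeast = 4.79, Δnorth = 0.62.
Bearing = atan2(4.79, 0.62) mod 360° = 82.67°; distance = √((4.79)² + (0.62)²) = 4.827 km.

083°, 4.8 km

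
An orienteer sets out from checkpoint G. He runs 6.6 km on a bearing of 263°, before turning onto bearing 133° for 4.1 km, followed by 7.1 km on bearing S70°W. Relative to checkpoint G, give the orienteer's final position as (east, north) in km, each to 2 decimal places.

(-10.22, -6.03)

Leg 1 (263°, 6.6 km): east 6.6 sin 263° = -6.55, north 6.6 cos 263° = -0.80
Leg 2 (133°, 4.1 km): east 4.1 sin 133° = 3.00, north 4.1 cos 133° = -2.80
Leg 3 (S70°W, 7.1 km): east 7.1 sin 250° = -6.67, north 7.1 cos 250° = -2.43
Summing: -10.22 km east, -6.03 km north → (-10.22, -6.03).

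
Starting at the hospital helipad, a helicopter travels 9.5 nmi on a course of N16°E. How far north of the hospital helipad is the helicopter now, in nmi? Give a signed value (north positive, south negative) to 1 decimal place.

9.1 nmi

Leg 1 (N16°E, 9.5 nmi): east 9.5 sin 16° = 2.62, north 9.5 cos 16° = 9.13
Net north component: 9.13 nmi.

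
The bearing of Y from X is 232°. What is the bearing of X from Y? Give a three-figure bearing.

Back-bearing = 232° − 180° = 052°.

052°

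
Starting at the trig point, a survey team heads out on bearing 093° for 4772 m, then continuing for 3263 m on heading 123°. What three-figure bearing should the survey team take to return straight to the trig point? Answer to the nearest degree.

Leg 1 (093°, 4772 m): east 4772 sin 93° = 4765.46, north 4772 cos 93° = -249.75
Leg 2 (123°, 3263 m): east 3263 sin 123° = 2736.58, north 3263 cos 123° = -1777.16
Net displacement: 7502.04 east, -2026.90 north. Direction back to start is (-7502.04, 2026.90): bearing = atan2(-7502.04, 2026.90) mod 360° = 285.12° ≈ 285°.

285°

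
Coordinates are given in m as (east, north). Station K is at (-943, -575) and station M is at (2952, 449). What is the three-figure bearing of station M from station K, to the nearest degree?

Δeast = 2952 − -943 = 3895.00; Δnorth = 449 − -575 = 1024.00.
Bearing = atan2(Δeast, Δnorth) mod 360° = 75.27° ≈ 075°.

075°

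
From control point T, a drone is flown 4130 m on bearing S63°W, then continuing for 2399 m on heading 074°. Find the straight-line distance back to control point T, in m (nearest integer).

Leg 1 (S63°W, 4130 m): east 4130 sin 243° = -3679.86, north 4130 cos 243° = -1874.98
Leg 2 (074°, 2399 m): east 2399 sin 74° = 2306.07, north 2399 cos 74° = 661.25
Net: -1373.79 east, -1213.73 north. Distance = √((-1373.79)² + (-1213.73)²) = 1833.148 m.

1833 m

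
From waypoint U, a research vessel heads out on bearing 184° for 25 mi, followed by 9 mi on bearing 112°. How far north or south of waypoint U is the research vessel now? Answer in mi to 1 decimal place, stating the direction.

28.3 mi south

Leg 1 (184°, 25 mi): east 25 sin 184° = -1.74, north 25 cos 184° = -24.94
Leg 2 (112°, 9 mi): east 9 sin 112° = 8.34, north 9 cos 112° = -3.37
Net north component: -28.31 mi.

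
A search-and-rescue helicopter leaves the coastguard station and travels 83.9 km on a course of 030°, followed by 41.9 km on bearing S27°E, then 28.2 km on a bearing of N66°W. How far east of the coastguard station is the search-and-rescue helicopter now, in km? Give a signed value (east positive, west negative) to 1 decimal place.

35.2 km

Leg 1 (030°, 83.9 km): east 83.9 sin 30° = 41.95, north 83.9 cos 30° = 72.66
Leg 2 (S27°E, 41.9 km): east 41.9 sin 153° = 19.02, north 41.9 cos 153° = -37.33
Leg 3 (N66°W, 28.2 km): east 28.2 sin 294° = -25.76, north 28.2 cos 294° = 11.47
Net east component: 35.21 km.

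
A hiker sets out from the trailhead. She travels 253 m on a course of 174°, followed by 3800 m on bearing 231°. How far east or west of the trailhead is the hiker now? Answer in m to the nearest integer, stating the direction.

Leg 1 (174°, 253 m): east 253 sin 174° = 26.45, north 253 cos 174° = -251.61
Leg 2 (231°, 3800 m): east 3800 sin 231° = -2953.15, north 3800 cos 231° = -2391.42
Net east component: -2926.71 m.

2927 m west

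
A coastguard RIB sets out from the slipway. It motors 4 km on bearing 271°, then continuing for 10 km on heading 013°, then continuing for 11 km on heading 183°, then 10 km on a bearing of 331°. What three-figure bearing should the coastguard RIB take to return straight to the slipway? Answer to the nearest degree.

Leg 1 (271°, 4 km): east 4 sin 271° = -4.00, north 4 cos 271° = 0.07
Leg 2 (013°, 10 km): east 10 sin 13° = 2.25, north 10 cos 13° = 9.74
Leg 3 (183°, 11 km): east 11 sin 183° = -0.58, north 11 cos 183° = -10.98
Leg 4 (331°, 10 km): east 10 sin 331° = -4.85, north 10 cos 331° = 8.75
Net displacement: -7.17 east, 7.57 north. Direction back to start is (7.17, -7.57): bearing = atan2(7.17, -7.57) mod 360° = 136.56° ≈ 137°.

137°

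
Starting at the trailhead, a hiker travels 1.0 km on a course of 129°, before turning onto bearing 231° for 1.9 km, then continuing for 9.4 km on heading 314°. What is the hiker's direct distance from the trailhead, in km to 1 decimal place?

8.8 km

Leg 1 (129°, 1.0 km): east 1.0 sin 129° = 0.78, north 1.0 cos 129° = -0.63
Leg 2 (231°, 1.9 km): east 1.9 sin 231° = -1.48, north 1.9 cos 231° = -1.20
Leg 3 (314°, 9.4 km): east 9.4 sin 314° = -6.76, north 9.4 cos 314° = 6.53
Net: -7.46 east, 4.70 north. Distance = √((-7.46)² + (4.70)²) = 8.821 km.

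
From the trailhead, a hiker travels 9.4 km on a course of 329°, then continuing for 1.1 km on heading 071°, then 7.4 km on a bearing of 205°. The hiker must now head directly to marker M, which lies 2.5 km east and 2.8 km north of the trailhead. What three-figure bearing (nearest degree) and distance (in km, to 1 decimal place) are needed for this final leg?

083°, 9.5 km

Leg 1 (329°, 9.4 km): east 9.4 sin 329° = -4.84, north 9.4 cos 329° = 8.06
Leg 2 (071°, 1.1 km): east 1.1 sin 71° = 1.04, north 1.1 cos 71° = 0.36
Leg 3 (205°, 7.4 km): east 7.4 sin 205° = -3.13, north 7.4 cos 205° = -6.71
Current position: (-6.93, 1.71). Target: (2.5, 2.8). Remaining: Δeast = 9.43, Δnorth = 1.09.
Bearing = atan2(9.43, 1.09) mod 360° = 83.40°; distance = √((9.43)² + (1.09)²) = 9.492 km.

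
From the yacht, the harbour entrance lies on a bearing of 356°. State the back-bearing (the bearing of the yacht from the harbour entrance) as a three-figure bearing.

176°

Back-bearing = 356° − 180° = 176°.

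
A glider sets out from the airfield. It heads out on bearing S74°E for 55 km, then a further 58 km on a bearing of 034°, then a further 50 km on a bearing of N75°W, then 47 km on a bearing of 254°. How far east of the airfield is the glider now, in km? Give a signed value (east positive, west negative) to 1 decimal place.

Leg 1 (S74°E, 55 km): east 55 sin 106° = 52.87, north 55 cos 106° = -15.16
Leg 2 (034°, 58 km): east 58 sin 34° = 32.43, north 58 cos 34° = 48.08
Leg 3 (N75°W, 50 km): east 50 sin 285° = -48.30, north 50 cos 285° = 12.94
Leg 4 (254°, 47 km): east 47 sin 254° = -45.18, north 47 cos 254° = -12.95
Net east component: -8.17 km.

-8.2 km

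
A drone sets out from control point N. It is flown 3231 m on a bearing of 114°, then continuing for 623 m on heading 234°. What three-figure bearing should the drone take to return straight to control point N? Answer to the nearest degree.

Leg 1 (114°, 3231 m): east 3231 sin 114° = 2951.67, north 3231 cos 114° = -1314.17
Leg 2 (234°, 623 m): east 623 sin 234° = -504.02, north 623 cos 234° = -366.19
Net displacement: 2447.65 east, -1680.36 north. Direction back to start is (-2447.65, 1680.36): bearing = atan2(-2447.65, 1680.36) mod 360° = 304.47° ≈ 304°.

304°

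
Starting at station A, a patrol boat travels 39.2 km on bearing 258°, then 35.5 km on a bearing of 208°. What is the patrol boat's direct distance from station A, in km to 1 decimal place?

Leg 1 (258°, 39.2 km): east 39.2 sin 258° = -38.34, north 39.2 cos 258° = -8.15
Leg 2 (208°, 35.5 km): east 35.5 sin 208° = -16.67, north 35.5 cos 208° = -31.34
Net: -55.01 east, -39.49 north. Distance = √((-55.01)² + (-39.49)²) = 67.719 km.

67.7 km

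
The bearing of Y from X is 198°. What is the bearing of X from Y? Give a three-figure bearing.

018°

Back-bearing = 198° − 180° = 018°.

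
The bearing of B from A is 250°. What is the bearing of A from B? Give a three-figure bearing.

Back-bearing = 250° − 180° = 070°.

070°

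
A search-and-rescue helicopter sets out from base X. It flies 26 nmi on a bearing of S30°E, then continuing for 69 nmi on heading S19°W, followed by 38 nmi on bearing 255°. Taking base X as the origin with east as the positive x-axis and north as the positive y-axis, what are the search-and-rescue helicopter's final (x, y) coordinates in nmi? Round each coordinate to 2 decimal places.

Leg 1 (S30°E, 26 nmi): east 26 sin 150° = 13.00, north 26 cos 150° = -22.52
Leg 2 (S19°W, 69 nmi): east 69 sin 199° = -22.46, north 69 cos 199° = -65.24
Leg 3 (255°, 38 nmi): east 38 sin 255° = -36.71, north 38 cos 255° = -9.84
Summing: -46.17 nmi east, -97.59 nmi north → (-46.17, -97.59).

(-46.17, -97.59)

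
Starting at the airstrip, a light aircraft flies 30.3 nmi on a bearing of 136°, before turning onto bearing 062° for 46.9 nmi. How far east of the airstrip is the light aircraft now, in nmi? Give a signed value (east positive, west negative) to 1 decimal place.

62.5 nmi

Leg 1 (136°, 30.3 nmi): east 30.3 sin 136° = 21.05, north 30.3 cos 136° = -21.80
Leg 2 (062°, 46.9 nmi): east 46.9 sin 62° = 41.41, north 46.9 cos 62° = 22.02
Net east component: 62.46 nmi.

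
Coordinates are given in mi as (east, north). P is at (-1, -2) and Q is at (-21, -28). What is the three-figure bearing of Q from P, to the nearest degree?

Δeast = -21 − -1 = -20.00; Δnorth = -28 − -2 = -26.00.
Bearing = atan2(Δeast, Δnorth) mod 360° = 217.57° ≈ 218°.

218°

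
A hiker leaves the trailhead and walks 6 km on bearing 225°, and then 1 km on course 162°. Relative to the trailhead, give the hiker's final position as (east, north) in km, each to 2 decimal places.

Leg 1 (225°, 6 km): east 6 sin 225° = -4.24, north 6 cos 225° = -4.24
Leg 2 (162°, 1 km): east 1 sin 162° = 0.31, north 1 cos 162° = -0.95
Summing: -3.93 km east, -5.19 km north → (-3.93, -5.19).

(-3.93, -5.19)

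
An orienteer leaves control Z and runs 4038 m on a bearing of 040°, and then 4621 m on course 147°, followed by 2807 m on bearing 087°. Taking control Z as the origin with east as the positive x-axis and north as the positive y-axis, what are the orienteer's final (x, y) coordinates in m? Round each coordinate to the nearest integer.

(7916, -635)

Leg 1 (040°, 4038 m): east 4038 sin 40° = 2595.58, north 4038 cos 40° = 3093.29
Leg 2 (147°, 4621 m): east 4621 sin 147° = 2516.78, north 4621 cos 147° = -3875.50
Leg 3 (087°, 2807 m): east 2807 sin 87° = 2803.15, north 2807 cos 87° = 146.91
Summing: 7915.51 m east, -635.30 m north → (7916, -635).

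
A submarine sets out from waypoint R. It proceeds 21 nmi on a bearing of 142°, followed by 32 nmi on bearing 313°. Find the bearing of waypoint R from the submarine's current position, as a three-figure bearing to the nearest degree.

Leg 1 (142°, 21 nmi): east 21 sin 142° = 12.93, north 21 cos 142° = -16.55
Leg 2 (313°, 32 nmi): east 32 sin 313° = -23.40, north 32 cos 313° = 21.82
Net displacement: -10.47 east, 5.28 north. Direction back to start is (10.47, -5.28): bearing = atan2(10.47, -5.28) mod 360° = 116.73° ≈ 117°.

117°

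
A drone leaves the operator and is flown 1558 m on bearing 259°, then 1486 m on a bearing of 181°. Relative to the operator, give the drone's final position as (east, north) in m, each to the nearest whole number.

Leg 1 (259°, 1558 m): east 1558 sin 259° = -1529.38, north 1558 cos 259° = -297.28
Leg 2 (181°, 1486 m): east 1486 sin 181° = -25.93, north 1486 cos 181° = -1485.77
Summing: -1555.31 m east, -1783.05 m north → (-1555, -1783).

(-1555, -1783)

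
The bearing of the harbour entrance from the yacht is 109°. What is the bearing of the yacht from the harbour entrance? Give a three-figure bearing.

Back-bearing = 109° + 180° = 289°.

289°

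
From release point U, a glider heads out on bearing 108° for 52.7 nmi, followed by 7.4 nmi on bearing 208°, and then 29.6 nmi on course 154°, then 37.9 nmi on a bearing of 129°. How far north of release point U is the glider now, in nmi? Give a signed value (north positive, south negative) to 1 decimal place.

-73.3 nmi

Leg 1 (108°, 52.7 nmi): east 52.7 sin 108° = 50.12, north 52.7 cos 108° = -16.29
Leg 2 (208°, 7.4 nmi): east 7.4 sin 208° = -3.47, north 7.4 cos 208° = -6.53
Leg 3 (154°, 29.6 nmi): east 29.6 sin 154° = 12.98, north 29.6 cos 154° = -26.60
Leg 4 (129°, 37.9 nmi): east 37.9 sin 129° = 29.45, north 37.9 cos 129° = -23.85
Net north component: -73.27 nmi.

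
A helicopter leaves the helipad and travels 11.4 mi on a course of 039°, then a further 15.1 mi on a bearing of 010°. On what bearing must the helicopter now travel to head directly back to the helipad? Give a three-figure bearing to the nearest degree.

Leg 1 (039°, 11.4 mi): east 11.4 sin 39° = 7.17, north 11.4 cos 39° = 8.86
Leg 2 (010°, 15.1 mi): east 15.1 sin 10° = 2.62, north 15.1 cos 10° = 14.87
Net displacement: 9.80 east, 23.73 north. Direction back to start is (-9.80, -23.73): bearing = atan2(-9.80, -23.73) mod 360° = 202.43° ≈ 202°.

202°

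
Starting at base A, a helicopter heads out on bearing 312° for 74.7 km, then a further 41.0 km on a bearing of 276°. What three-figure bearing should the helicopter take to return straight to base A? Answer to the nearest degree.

119°

Leg 1 (312°, 74.7 km): east 74.7 sin 312° = -55.51, north 74.7 cos 312° = 49.98
Leg 2 (276°, 41.0 km): east 41.0 sin 276° = -40.78, north 41.0 cos 276° = 4.29
Net displacement: -96.29 east, 54.27 north. Direction back to start is (96.29, -54.27): bearing = atan2(96.29, -54.27) mod 360° = 119.41° ≈ 119°.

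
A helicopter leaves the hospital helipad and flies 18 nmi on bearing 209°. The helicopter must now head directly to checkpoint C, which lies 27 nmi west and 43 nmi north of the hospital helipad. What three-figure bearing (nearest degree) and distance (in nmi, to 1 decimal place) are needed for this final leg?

343°, 61.5 nmi

Leg 1 (209°, 18 nmi): east 18 sin 209° = -8.73, north 18 cos 209° = -15.74
Current position: (-8.73, -15.74). Target: (-27, 43). Remaining: Δeast = -18.27, Δnorth = 58.74.
Bearing = atan2(-18.27, 58.74) mod 360° = 342.72°; distance = √((-18.27)² + (58.74)²) = 61.520 nmi.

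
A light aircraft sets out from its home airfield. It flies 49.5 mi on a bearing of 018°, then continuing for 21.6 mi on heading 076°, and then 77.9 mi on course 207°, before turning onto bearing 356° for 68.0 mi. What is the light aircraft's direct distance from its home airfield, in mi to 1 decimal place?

Leg 1 (018°, 49.5 mi): east 49.5 sin 18° = 15.30, north 49.5 cos 18° = 47.08
Leg 2 (076°, 21.6 mi): east 21.6 sin 76° = 20.96, north 21.6 cos 76° = 5.23
Leg 3 (207°, 77.9 mi): east 77.9 sin 207° = -35.37, north 77.9 cos 207° = -69.41
Leg 4 (356°, 68.0 mi): east 68.0 sin 356° = -4.74, north 68.0 cos 356° = 67.83
Net: -3.85 east, 50.73 north. Distance = √((-3.85)² + (50.73)²) = 50.874 mi.

50.9 mi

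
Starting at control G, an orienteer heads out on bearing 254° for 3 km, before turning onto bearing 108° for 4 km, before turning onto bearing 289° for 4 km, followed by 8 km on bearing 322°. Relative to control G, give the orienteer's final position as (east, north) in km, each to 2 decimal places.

(-7.79, 5.54)

Leg 1 (254°, 3 km): east 3 sin 254° = -2.88, north 3 cos 254° = -0.83
Leg 2 (108°, 4 km): east 4 sin 108° = 3.80, north 4 cos 108° = -1.24
Leg 3 (289°, 4 km): east 4 sin 289° = -3.78, north 4 cos 289° = 1.30
Leg 4 (322°, 8 km): east 8 sin 322° = -4.93, north 8 cos 322° = 6.30
Summing: -7.79 km east, 5.54 km north → (-7.79, 5.54).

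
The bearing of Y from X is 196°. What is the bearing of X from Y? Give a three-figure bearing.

016°

Back-bearing = 196° − 180° = 016°.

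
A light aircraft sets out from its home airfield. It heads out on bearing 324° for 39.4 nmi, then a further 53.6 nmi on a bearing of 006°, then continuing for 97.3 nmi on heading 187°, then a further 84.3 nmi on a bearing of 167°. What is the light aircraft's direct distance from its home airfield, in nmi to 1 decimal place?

Leg 1 (324°, 39.4 nmi): east 39.4 sin 324° = -23.16, north 39.4 cos 324° = 31.88
Leg 2 (006°, 53.6 nmi): east 53.6 sin 6° = 5.60, north 53.6 cos 6° = 53.31
Leg 3 (187°, 97.3 nmi): east 97.3 sin 187° = -11.86, north 97.3 cos 187° = -96.57
Leg 4 (167°, 84.3 nmi): east 84.3 sin 167° = 18.96, north 84.3 cos 167° = -82.14
Net: -10.45 east, -93.53 north. Distance = √((-10.45)² + (-93.53)²) = 94.115 nmi.

94.1 nmi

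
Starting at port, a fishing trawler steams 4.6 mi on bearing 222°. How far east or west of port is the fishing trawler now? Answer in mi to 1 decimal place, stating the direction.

3.1 mi west

Leg 1 (222°, 4.6 mi): east 4.6 sin 222° = -3.08, north 4.6 cos 222° = -3.42
Net east component: -3.08 mi.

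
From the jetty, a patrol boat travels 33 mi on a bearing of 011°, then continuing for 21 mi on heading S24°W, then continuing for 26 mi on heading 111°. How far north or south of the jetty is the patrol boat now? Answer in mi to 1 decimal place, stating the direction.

Leg 1 (011°, 33 mi): east 33 sin 11° = 6.30, north 33 cos 11° = 32.39
Leg 2 (S24°W, 21 mi): east 21 sin 204° = -8.54, north 21 cos 204° = -19.18
Leg 3 (111°, 26 mi): east 26 sin 111° = 24.27, north 26 cos 111° = -9.32
Net north component: 3.89 mi.

3.9 mi north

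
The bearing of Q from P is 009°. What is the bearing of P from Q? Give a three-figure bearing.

Back-bearing = 009° + 180° = 189°.

189°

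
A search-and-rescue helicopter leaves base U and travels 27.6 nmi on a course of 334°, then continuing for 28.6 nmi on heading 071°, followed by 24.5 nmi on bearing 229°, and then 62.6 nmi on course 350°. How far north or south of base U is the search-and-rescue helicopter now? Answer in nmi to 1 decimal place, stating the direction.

Leg 1 (334°, 27.6 nmi): east 27.6 sin 334° = -12.10, north 27.6 cos 334° = 24.81
Leg 2 (071°, 28.6 nmi): east 28.6 sin 71° = 27.04, north 28.6 cos 71° = 9.31
Leg 3 (229°, 24.5 nmi): east 24.5 sin 229° = -18.49, north 24.5 cos 229° = -16.07
Leg 4 (350°, 62.6 nmi): east 62.6 sin 350° = -10.87, north 62.6 cos 350° = 61.65
Net north component: 79.69 nmi.

79.7 nmi north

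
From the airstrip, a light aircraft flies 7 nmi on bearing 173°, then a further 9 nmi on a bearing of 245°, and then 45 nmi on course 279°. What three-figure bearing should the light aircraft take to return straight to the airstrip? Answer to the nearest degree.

Leg 1 (173°, 7 nmi): east 7 sin 173° = 0.85, north 7 cos 173° = -6.95
Leg 2 (245°, 9 nmi): east 9 sin 245° = -8.16, north 9 cos 245° = -3.80
Leg 3 (279°, 45 nmi): east 45 sin 279° = -44.45, north 45 cos 279° = 7.04
Net displacement: -51.75 east, -3.71 north. Direction back to start is (51.75, 3.71): bearing = atan2(51.75, 3.71) mod 360° = 85.90° ≈ 086°.

086°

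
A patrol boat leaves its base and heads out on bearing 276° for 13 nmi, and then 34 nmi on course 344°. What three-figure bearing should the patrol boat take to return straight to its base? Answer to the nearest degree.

Leg 1 (276°, 13 nmi): east 13 sin 276° = -12.93, north 13 cos 276° = 1.36
Leg 2 (344°, 34 nmi): east 34 sin 344° = -9.37, north 34 cos 344° = 32.68
Net displacement: -22.30 east, 34.04 north. Direction back to start is (22.30, -34.04): bearing = atan2(22.30, -34.04) mod 360° = 146.77° ≈ 147°.

147°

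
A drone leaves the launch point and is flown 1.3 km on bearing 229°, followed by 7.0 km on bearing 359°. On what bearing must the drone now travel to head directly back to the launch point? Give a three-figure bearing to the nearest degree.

170°

Leg 1 (229°, 1.3 km): east 1.3 sin 229° = -0.98, north 1.3 cos 229° = -0.85
Leg 2 (359°, 7.0 km): east 7.0 sin 359° = -0.12, north 7.0 cos 359° = 7.00
Net displacement: -1.10 east, 6.15 north. Direction back to start is (1.10, -6.15): bearing = atan2(1.10, -6.15) mod 360° = 169.82° ≈ 170°.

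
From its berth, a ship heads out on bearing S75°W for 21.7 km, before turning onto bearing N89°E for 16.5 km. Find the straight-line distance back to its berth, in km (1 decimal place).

Leg 1 (S75°W, 21.7 km): east 21.7 sin 255° = -20.96, north 21.7 cos 255° = -5.62
Leg 2 (N89°E, 16.5 km): east 16.5 sin 89° = 16.50, north 16.5 cos 89° = 0.29
Net: -4.46 east, -5.33 north. Distance = √((-4.46)² + (-5.33)²) = 6.951 km.

7.0 km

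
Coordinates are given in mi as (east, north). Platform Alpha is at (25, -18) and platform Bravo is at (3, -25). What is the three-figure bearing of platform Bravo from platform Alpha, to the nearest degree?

Δeast = 3 − 25 = -22.00; Δnorth = -25 − -18 = -7.00.
Bearing = atan2(Δeast, Δnorth) mod 360° = 252.35° ≈ 252°.

252°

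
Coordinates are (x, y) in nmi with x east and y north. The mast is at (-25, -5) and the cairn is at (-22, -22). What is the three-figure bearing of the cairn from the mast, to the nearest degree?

Δeast = -22 − -25 = 3.00; Δnorth = -22 − -5 = -17.00.
Bearing = atan2(Δeast, Δnorth) mod 360° = 169.99° ≈ 170°.

170°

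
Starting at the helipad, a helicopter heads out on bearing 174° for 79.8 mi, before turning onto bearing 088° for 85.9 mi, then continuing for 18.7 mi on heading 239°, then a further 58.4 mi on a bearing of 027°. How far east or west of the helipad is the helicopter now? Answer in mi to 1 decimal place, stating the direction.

Leg 1 (174°, 79.8 mi): east 79.8 sin 174° = 8.34, north 79.8 cos 174° = -79.36
Leg 2 (088°, 85.9 mi): east 85.9 sin 88° = 85.85, north 85.9 cos 88° = 3.00
Leg 3 (239°, 18.7 mi): east 18.7 sin 239° = -16.03, north 18.7 cos 239° = -9.63
Leg 4 (027°, 58.4 mi): east 58.4 sin 27° = 26.51, north 58.4 cos 27° = 52.03
Net east component: 104.67 mi.

104.7 mi east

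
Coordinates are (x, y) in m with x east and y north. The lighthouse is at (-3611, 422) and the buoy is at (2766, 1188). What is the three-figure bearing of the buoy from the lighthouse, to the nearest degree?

083°

Δeast = 2766 − -3611 = 6377.00; Δnorth = 1188 − 422 = 766.00.
Bearing = atan2(Δeast, Δnorth) mod 360° = 83.15° ≈ 083°.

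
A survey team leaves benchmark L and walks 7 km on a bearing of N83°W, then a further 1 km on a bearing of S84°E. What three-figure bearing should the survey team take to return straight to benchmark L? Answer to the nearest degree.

097°

Leg 1 (N83°W, 7 km): east 7 sin 277° = -6.95, north 7 cos 277° = 0.85
Leg 2 (S84°E, 1 km): east 1 sin 96° = 0.99, north 1 cos 96° = -0.10
Net displacement: -5.95 east, 0.75 north. Direction back to start is (5.95, -0.75): bearing = atan2(5.95, -0.75) mod 360° = 97.17° ≈ 097°.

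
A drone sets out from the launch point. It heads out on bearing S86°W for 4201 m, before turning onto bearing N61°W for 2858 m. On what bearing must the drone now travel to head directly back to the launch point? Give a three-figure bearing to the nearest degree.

Leg 1 (S86°W, 4201 m): east 4201 sin 266° = -4190.77, north 4201 cos 266° = -293.05
Leg 2 (N61°W, 2858 m): east 2858 sin 299° = -2499.66, north 2858 cos 299° = 1385.59
Net displacement: -6690.43 east, 1092.54 north. Direction back to start is (6690.43, -1092.54): bearing = atan2(6690.43, -1092.54) mod 360° = 99.27° ≈ 099°.

099°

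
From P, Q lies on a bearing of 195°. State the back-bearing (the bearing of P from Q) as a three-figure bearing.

015°

Back-bearing = 195° − 180° = 015°.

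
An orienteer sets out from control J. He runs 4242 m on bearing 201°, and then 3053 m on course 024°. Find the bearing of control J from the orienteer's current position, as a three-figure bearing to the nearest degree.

013°

Leg 1 (201°, 4242 m): east 4242 sin 201° = -1520.20, north 4242 cos 201° = -3960.25
Leg 2 (024°, 3053 m): east 3053 sin 24° = 1241.77, north 3053 cos 24° = 2789.05
Net displacement: -278.43 east, -1171.19 north. Direction back to start is (278.43, 1171.19): bearing = atan2(278.43, 1171.19) mod 360° = 13.37° ≈ 013°.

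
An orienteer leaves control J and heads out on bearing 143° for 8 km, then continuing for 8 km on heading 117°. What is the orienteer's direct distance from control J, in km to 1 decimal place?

Leg 1 (143°, 8 km): east 8 sin 143° = 4.81, north 8 cos 143° = -6.39
Leg 2 (117°, 8 km): east 8 sin 117° = 7.13, north 8 cos 117° = -3.63
Net: 11.94 east, -10.02 north. Distance = √((11.94)² + (-10.02)²) = 15.590 km.

15.6 km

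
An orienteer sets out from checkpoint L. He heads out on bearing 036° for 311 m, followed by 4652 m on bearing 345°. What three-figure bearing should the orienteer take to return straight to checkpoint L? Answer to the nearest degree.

Leg 1 (036°, 311 m): east 311 sin 36° = 182.80, north 311 cos 36° = 251.60
Leg 2 (345°, 4652 m): east 4652 sin 345° = -1204.03, north 4652 cos 345° = 4493.49
Net displacement: -1021.22 east, 4745.09 north. Direction back to start is (1021.22, -4745.09): bearing = atan2(1021.22, -4745.09) mod 360° = 167.85° ≈ 168°.

168°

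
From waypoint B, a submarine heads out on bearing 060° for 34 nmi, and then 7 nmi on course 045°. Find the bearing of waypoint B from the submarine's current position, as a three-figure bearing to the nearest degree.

Leg 1 (060°, 34 nmi): east 34 sin 60° = 29.44, north 34 cos 60° = 17.00
Leg 2 (045°, 7 nmi): east 7 sin 45° = 4.95, north 7 cos 45° = 4.95
Net displacement: 34.39 east, 21.95 north. Direction back to start is (-34.39, -21.95): bearing = atan2(-34.39, -21.95) mod 360° = 237.46° ≈ 237°.

237°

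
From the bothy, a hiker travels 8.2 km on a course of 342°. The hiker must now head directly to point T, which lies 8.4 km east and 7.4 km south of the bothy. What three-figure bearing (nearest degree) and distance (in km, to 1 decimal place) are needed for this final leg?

Leg 1 (342°, 8.2 km): east 8.2 sin 342° = -2.53, north 8.2 cos 342° = 7.80
Current position: (-2.53, 7.80). Target: (8.4, -7.4). Remaining: Δeast = 10.93, Δnorth = -15.20.
Bearing = atan2(10.93, -15.20) mod 360° = 144.27°; distance = √((10.93)² + (-15.20)²) = 18.723 km.

144°, 18.7 km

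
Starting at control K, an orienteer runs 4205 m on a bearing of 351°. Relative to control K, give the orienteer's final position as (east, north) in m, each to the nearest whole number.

Leg 1 (351°, 4205 m): east 4205 sin 351° = -657.81, north 4205 cos 351° = 4153.23
Summing: -657.81 m east, 4153.23 m north → (-658, 4153).

(-658, 4153)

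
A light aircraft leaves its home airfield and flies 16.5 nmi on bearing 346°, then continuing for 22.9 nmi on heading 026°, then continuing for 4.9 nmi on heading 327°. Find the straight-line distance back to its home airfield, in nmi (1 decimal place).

Leg 1 (346°, 16.5 nmi): east 16.5 sin 346° = -3.99, north 16.5 cos 346° = 16.01
Leg 2 (026°, 22.9 nmi): east 22.9 sin 26° = 10.04, north 22.9 cos 26° = 20.58
Leg 3 (327°, 4.9 nmi): east 4.9 sin 327° = -2.67, north 4.9 cos 327° = 4.11
Net: 3.38 east, 40.70 north. Distance = √((3.38)² + (40.70)²) = 40.842 nmi.

40.8 nmi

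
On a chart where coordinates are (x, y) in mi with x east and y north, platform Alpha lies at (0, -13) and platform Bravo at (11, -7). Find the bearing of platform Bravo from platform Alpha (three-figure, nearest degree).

061°

Δeast = 11 − 0 = 11.00; Δnorth = -7 − -13 = 6.00.
Bearing = atan2(Δeast, Δnorth) mod 360° = 61.39° ≈ 061°.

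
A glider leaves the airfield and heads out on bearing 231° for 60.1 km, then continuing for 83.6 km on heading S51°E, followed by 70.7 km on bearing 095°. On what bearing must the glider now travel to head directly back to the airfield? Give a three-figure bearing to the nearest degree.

Leg 1 (231°, 60.1 km): east 60.1 sin 231° = -46.71, north 60.1 cos 231° = -37.82
Leg 2 (S51°E, 83.6 km): east 83.6 sin 129° = 64.97, north 83.6 cos 129° = -52.61
Leg 3 (095°, 70.7 km): east 70.7 sin 95° = 70.43, north 70.7 cos 95° = -6.16
Net displacement: 88.69 east, -96.60 north. Direction back to start is (-88.69, 96.60): bearing = atan2(-88.69, 96.60) mod 360° = 317.44° ≈ 317°.

317°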